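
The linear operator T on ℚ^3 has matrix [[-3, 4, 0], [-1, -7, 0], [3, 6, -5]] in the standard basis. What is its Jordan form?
J = [[-5, 1, 0], [0, -5, 0], [0, 0, -5]]

The characteristic polynomial is det(xI - A) = (x + 5)^3, so the eigenvalues are -5 (algebraic multiplicity 3).

For λ = -5: rank(A + 5I) = 1, rank((A + 5I)^2) = 0. The eigenspace has dimension 3 - 1 = 2, so there are 2 Jordan blocks; the rank sequence gives block sizes [2, 1].

Assembling the blocks gives the Jordan form J above.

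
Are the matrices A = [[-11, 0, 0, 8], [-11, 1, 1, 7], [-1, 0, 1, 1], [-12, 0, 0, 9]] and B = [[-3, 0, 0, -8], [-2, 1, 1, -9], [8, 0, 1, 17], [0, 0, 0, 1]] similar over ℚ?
Two matrices over a field are similar if and only if they have the same invariant factors.

Both A and B have characteristic polynomial (x - 1)^3(x + 3) and minimal polynomial (x - 1)^3(x + 3). Computing further, both have invariant factors (x - 1)^3(x + 3). Hence A and B are similar.

Yes.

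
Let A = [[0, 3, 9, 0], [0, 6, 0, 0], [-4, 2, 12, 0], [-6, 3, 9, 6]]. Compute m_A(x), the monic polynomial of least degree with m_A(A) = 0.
The characteristic polynomial factors as (x - 6)^4. The minimal polynomial is ∏(x - λ)^{k_λ} where k_λ is the size of the largest Jordan block at λ.

For λ = 6: rank(A - 6I) = 1, and the largest Jordan block has size 2 (the smallest k with rank((A - 6I)^k) = rank((A - 6I)^(k+1))).

So m_A(x) = (x - 6)^2.

m_A(x) = (x - 6)^2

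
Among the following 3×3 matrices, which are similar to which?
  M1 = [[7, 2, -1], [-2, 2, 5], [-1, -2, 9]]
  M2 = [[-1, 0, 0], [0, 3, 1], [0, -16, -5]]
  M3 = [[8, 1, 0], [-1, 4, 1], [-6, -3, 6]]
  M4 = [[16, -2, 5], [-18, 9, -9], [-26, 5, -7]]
2 classes: {M1, M3, M4}, {M2}

Characteristic polynomials: χ_{M1} = (x - 6)^3, χ_{M2} = (x + 1)^3, χ_{M3} = (x - 6)^3, χ_{M4} = (x - 6)^3.

{M1, M3, M4}: invariant factors (x - 6)^3.

{M2}: invariant factors x + 1, (x + 1)^2.

Matrices are similar if and only if their invariant-factor lists agree; the partition into similarity classes is {M1, M3, M4}, {M2}.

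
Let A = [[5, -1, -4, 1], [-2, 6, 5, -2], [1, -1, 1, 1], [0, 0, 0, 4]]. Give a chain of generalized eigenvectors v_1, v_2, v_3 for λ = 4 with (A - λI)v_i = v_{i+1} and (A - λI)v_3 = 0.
We seek v_1 ∈ ker((A - 4I)^3) \ ker((A - 4I)^2), then set v_{i+1} = (A - 4I) v_i.

One such chain is v_1 = [[0, -2, 1, 0]]^T, v_2 = [[-2, 1, -1, 0]]^T, v_3 = [[1, 1, 0, 0]]^T. Check: (A - 4I) v_3 = [[0, 0, 0, 0]]^T = 0.

v_1 = [[0, -2, 1, 0]]^T, v_2 = [[-2, 1, -1, 0]]^T, v_3 = [[1, 1, 0, 0]]^T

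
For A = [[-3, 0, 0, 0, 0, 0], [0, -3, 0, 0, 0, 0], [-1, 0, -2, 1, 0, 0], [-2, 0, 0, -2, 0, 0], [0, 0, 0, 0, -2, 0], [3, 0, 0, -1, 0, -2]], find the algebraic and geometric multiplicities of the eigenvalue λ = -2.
algebraic multiplicity 4, geometric multiplicity 3

The characteristic polynomial is (x + 2)^4(x + 3)^2, so the factor x + 2 appears with exponent 4: the algebraic multiplicity is 4.

rank(A + 2I) = 3, so the eigenspace has dimension 6 - 3 = 3: the geometric multiplicity is 3.

Since 3 < 4, A is not diagonalizable.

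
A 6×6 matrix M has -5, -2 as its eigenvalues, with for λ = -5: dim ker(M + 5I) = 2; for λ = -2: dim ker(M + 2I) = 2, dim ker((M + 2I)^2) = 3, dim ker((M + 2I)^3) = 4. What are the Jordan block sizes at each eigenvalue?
λ = -5: successive nullity increments [2] count blocks of size ≥ k; block sizes are [1, 1].
λ = -2: successive nullity increments [2, 1, 1] count blocks of size ≥ k; block sizes are [3, 1].

Jordan blocks: (-5, 1), (-5, 1), (-2, 3), (-2, 1)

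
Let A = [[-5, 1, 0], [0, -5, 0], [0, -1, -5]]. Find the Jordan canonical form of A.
J = [[-5, 1, 0], [0, -5, 0], [0, 0, -5]]

The characteristic polynomial is det(xI - A) = (x + 5)^3, so the eigenvalues are -5 (algebraic multiplicity 3).

For λ = -5: rank(A + 5I) = 1, rank((A + 5I)^2) = 0. The eigenspace has dimension 3 - 1 = 2, so there are 2 Jordan blocks; the rank sequence gives block sizes [2, 1].

Assembling the blocks gives the Jordan form J above.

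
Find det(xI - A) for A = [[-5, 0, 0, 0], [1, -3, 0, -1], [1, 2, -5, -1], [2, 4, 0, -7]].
χ_A(x) = (x + 5)^4

xI - A = [[x + 5, 0, 0, 0], [-1, x + 3, 0, 1], [-1, -2, x + 5, 1], [-2, -4, 0, x + 7]].

Expanding det(xI - A) along the first row:
det(xI - A) = + (x + 5)·det([[x + 3, 0, 1], [-2, x + 5, 1], [-4, 0, x + 7]]) - (0)·det([[-1, 0, 1], [-1, x + 5, 1], [-2, 0, x + 7]]) + (0)·det([[-1, x + 3, 1], [-1, -2, 1], [-2, -4, x + 7]]) - (0)·det([[-1, x + 3, 0], [-1, -2, x + 5], [-2, -4, 0]]).

Evaluating gives χ_A(x) = x^4 + 20x^3 + 150x^2 + 500x + 625 = (x + 5)^4.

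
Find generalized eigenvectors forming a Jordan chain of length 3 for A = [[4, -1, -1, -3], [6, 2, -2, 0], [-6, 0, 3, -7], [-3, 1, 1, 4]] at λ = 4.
We seek v_1 ∈ ker((A - 4I)^3) \ ker((A - 4I)^2), then set v_{i+1} = (A - 4I) v_i.

One such chain is v_1 = [[1, 3, -2, -1]]^T, v_2 = [[2, 4, 3, -2]]^T, v_3 = [[-1, -2, -1, 1]]^T. Check: (A - 4I) v_3 = [[0, 0, 0, 0]]^T = 0.

v_1 = [[1, 3, -2, -1]]^T, v_2 = [[2, 4, 3, -2]]^T, v_3 = [[-1, -2, -1, 1]]^T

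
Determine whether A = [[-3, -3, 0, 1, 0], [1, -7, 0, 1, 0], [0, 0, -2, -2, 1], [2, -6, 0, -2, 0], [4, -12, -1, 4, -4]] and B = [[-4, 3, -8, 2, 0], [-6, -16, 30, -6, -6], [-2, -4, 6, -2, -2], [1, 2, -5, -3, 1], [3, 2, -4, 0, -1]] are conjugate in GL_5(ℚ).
Yes.

Two matrices over a field are similar if and only if they have the same invariant factors.

Both A and B have characteristic polynomial (x + 3)^2(x + 4)^3 and minimal polynomial (x + 3)^2(x + 4)^2. Computing further, both have invariant factors x + 4, (x + 3)^2(x + 4)^2. Hence A and B are similar.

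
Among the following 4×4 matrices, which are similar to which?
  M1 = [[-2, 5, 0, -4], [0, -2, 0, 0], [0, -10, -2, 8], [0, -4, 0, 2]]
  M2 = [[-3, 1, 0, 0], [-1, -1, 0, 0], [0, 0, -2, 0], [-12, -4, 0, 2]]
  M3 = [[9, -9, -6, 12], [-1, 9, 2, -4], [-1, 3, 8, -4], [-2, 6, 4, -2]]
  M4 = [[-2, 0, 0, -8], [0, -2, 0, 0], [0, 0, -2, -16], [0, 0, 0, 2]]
Characteristic polynomials: χ_{M1} = (x - 2)(x + 2)^3, χ_{M2} = (x - 2)(x + 2)^3, χ_{M3} = (x - 6)^4, χ_{M4} = (x - 2)(x + 2)^3.

{M1, M2}: invariant factors x + 2, (x - 2)(x + 2)^2.

{M3}: invariant factors x - 6, x - 6, (x - 6)^2.

{M4}: invariant factors x + 2, x + 2, (x - 2)(x + 2).

Matrices are similar if and only if their invariant-factor lists agree; the partition into similarity classes is {M1, M2}, {M3}, {M4}.

3 classes: {M1, M2}, {M3}, {M4}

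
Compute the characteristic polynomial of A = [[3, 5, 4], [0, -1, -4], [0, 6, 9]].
xI - A = [[x - 3, -5, -4], [0, x + 1, 4], [0, -6, x - 9]].

Expanding det(xI - A) along the first row:
det(xI - A) = + (x - 3)·det([[x + 1, 4], [-6, x - 9]]) - (-5)·det([[0, 4], [0, x - 9]]) + (-4)·det([[0, x + 1], [0, -6]]).

Evaluating gives χ_A(x) = x^3 - 11x^2 + 39x - 45 = (x - 5)(x - 3)^2.

χ_A(x) = (x - 5)(x - 3)^2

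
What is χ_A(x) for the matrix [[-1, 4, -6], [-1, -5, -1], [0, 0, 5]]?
xI - A = [[x + 1, -4, 6], [1, x + 5, 1], [0, 0, x - 5]].

Expanding det(xI - A) along the first row:
det(xI - A) = + (x + 1)·det([[x + 5, 1], [0, x - 5]]) - (-4)·det([[1, 1], [0, x - 5]]) + (6)·det([[1, x + 5], [0, 0]]).

Evaluating gives χ_A(x) = x^3 + x^2 - 21x - 45 = (x - 5)(x + 3)^2.

χ_A(x) = (x - 5)(x + 3)^2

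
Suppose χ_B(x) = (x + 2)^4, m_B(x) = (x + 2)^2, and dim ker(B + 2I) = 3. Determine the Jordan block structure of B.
Jordan blocks: (-2, 2), (-2, 1), (-2, 1)

λ = -2: algebraic multiplicity 4 (exponent in χ_B), largest block size 2 (exponent in m_B), 3 blocks (geometric multiplicity). These force block sizes [2, 1, 1].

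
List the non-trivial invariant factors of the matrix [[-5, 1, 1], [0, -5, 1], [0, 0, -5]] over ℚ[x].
The Jordan structure of A has elementary divisors (x + 5)^3. Arranging the block sizes at each eigenvalue in decreasing order and taking row products gives the invariant factors.

Invariant factors (smallest first, each dividing the next): (x + 5)^3.

Check: the last factor (x + 5)^3 is the minimal polynomial, and the product (x + 5)^3 is the characteristic polynomial.

(x + 5)^3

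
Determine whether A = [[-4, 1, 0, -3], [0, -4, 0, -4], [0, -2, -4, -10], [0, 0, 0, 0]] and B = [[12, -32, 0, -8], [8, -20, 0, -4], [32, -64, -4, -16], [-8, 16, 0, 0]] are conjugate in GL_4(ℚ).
No.

Both have characteristic polynomial x(x + 4)^3, but the minimal polynomial of A is x(x + 4)^2 while the minimal polynomial of B is x(x + 4). The minimal polynomial is a similarity invariant, so A and B are not similar.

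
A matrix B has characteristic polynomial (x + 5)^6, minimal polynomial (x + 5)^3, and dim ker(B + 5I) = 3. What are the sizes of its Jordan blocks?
λ = -5: algebraic multiplicity 6 (exponent in χ_B), largest block size 3 (exponent in m_B), 3 blocks (geometric multiplicity). These force block sizes [3, 2, 1].

Jordan blocks: (-5, 3), (-5, 2), (-5, 1)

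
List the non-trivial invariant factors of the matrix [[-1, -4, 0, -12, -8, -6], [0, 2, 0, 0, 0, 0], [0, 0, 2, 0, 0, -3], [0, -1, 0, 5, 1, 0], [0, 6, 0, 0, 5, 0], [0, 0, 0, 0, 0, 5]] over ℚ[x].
(x - 5)(x - 2), (x - 5)^2(x - 2)(x + 1)

The Jordan structure of A has elementary divisors (x + 1), (x - 2), (x - 2), (x - 5)^2, (x - 5). Arranging the block sizes at each eigenvalue in decreasing order and taking row products gives the invariant factors.

Invariant factors (smallest first, each dividing the next): (x - 5)(x - 2), (x - 5)^2(x - 2)(x + 1).

Check: the last factor (x - 5)^2(x - 2)(x + 1) is the minimal polynomial, and the product (x - 5)^3(x - 2)^2(x + 1) is the characteristic polynomial.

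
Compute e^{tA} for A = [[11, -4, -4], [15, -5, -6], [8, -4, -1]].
A has Jordan form J = [[1, 1, 0], [0, 1, 0], [0, 0, 3]] with A = PJP^{-1}, so e^{tA} = P e^{tJ} P^{-1}.

For a Jordan block J_k(λ), e^{tJ_k(λ)} = e^{λt} · (I + tN + t^2 N^2/2! + ... + t^{k-1} N^{k-1}/(k-1)!) where N is the nilpotent superdiagonal part.

Assembling the blocks and conjugating back gives the entries of e^{tA} as shown above.

e^{tA} = [[(6*t + 2*e^{2*t} - 1)*e^{t}, -4*t*e^{t}, 2*(1 - e^{2*t})*e^{t}], [3*(3*t + e^{2*t} - 1)*e^{t}, (1 - 6*t)*e^{t}, 3*(1 - e^{2*t})*e^{t}], [(6*t + e^{2*t} - 1)*e^{t}, -4*t*e^{t}, (2 - e^{2*t})*e^{t}]]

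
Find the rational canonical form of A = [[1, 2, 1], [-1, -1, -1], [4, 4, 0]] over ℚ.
The invariant factors of A (the non-unit diagonal entries of the Smith normal form of xI - A over ℚ[x]) are x^3 + x + 4, each dividing the next. The characteristic polynomial is their product, x^3 + x + 4.

The rational canonical form is the block-diagonal matrix of companion matrices C(f_i):
R = [[0, 0, -4], [1, 0, -1], [0, 1, 0]].

Note the characteristic polynomial does not split into linear factors over ℚ, so A has no Jordan form over ℚ; the rational canonical form exists over any field.

R = [[0, 0, -4], [1, 0, -1], [0, 1, 0]]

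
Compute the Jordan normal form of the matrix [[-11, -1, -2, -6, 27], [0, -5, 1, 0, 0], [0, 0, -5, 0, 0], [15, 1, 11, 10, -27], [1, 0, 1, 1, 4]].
The characteristic polynomial is det(xI - A) = (x - 4)^2(x + 5)^3, so the eigenvalues are -5 (algebraic multiplicity 3), 4 (algebraic multiplicity 2).

For λ = -5: rank(A + 5I) = 4, rank((A + 5I)^2) = 3, rank((A + 5I)^3) = 2. The eigenspace has dimension 5 - 4 = 1, so there is 1 Jordan block; the rank sequence gives block sizes [3].

For λ = 4: rank(A - 4I) = 4, rank((A - 4I)^2) = 3. The eigenspace has dimension 5 - 4 = 1, so there is 1 Jordan block; the rank sequence gives block sizes [2].

Assembling the blocks gives the Jordan form J above.

J = [[-5, 1, 0, 0, 0], [0, -5, 1, 0, 0], [0, 0, -5, 0, 0], [0, 0, 0, 4, 1], [0, 0, 0, 0, 4]]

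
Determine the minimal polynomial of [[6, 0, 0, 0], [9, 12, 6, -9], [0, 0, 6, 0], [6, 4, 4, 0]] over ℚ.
m_A(x) = (x - 6)^2

The characteristic polynomial factors as (x - 6)^4. The minimal polynomial is ∏(x - λ)^{k_λ} where k_λ is the size of the largest Jordan block at λ.

For λ = 6: rank(A - 6I) = 1, and the largest Jordan block has size 2 (the smallest k with rank((A - 6I)^k) = rank((A - 6I)^(k+1))).

So m_A(x) = (x - 6)^2.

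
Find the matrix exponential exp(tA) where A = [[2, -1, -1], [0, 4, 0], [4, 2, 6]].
A has Jordan form J = [[4, 1, 0], [0, 4, 0], [0, 0, 4]] with A = PJP^{-1}, so e^{tA} = P e^{tJ} P^{-1}.

For a Jordan block J_k(λ), e^{tJ_k(λ)} = e^{λt} · (I + tN + t^2 N^2/2! + ... + t^{k-1} N^{k-1}/(k-1)!) where N is the nilpotent superdiagonal part.

Assembling the blocks and conjugating back gives the entries of e^{tA} as shown above.

e^{tA} = [[(1 - 2*t)*e^{4*t}, -t*e^{4*t}, -t*e^{4*t}], [0, e^{4*t}, 0], [4*t*e^{4*t}, 2*t*e^{4*t}, (2*t + 1)*e^{4*t}]]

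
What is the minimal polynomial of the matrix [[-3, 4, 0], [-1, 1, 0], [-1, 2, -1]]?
The characteristic polynomial factors as (x + 1)^3. The minimal polynomial is ∏(x - λ)^{k_λ} where k_λ is the size of the largest Jordan block at λ.

For λ = -1: rank(A + I) = 1, and the largest Jordan block has size 2 (the smallest k with rank((A + I)^k) = rank((A + I)^(k+1))).

So m_A(x) = (x + 1)^2.

m_A(x) = (x + 1)^2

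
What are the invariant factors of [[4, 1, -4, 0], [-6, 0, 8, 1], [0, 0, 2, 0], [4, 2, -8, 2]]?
The Jordan structure of A has elementary divisors (x - 2)^3, (x - 2). Arranging the block sizes at each eigenvalue in decreasing order and taking row products gives the invariant factors.

Invariant factors (smallest first, each dividing the next): x - 2, (x - 2)^3.

Check: the last factor (x - 2)^3 is the minimal polynomial, and the product (x - 2)^4 is the characteristic polynomial.

x - 2, (x - 2)^3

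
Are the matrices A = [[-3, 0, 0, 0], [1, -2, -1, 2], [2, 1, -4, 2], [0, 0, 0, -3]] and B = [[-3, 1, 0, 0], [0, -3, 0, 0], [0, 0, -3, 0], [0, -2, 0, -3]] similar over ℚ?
Both have characteristic polynomial (x + 3)^4, but the minimal polynomial of A is (x + 3)^3 while the minimal polynomial of B is (x + 3)^2. The minimal polynomial is a similarity invariant, so A and B are not similar.

No.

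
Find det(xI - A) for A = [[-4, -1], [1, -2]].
xI - A = [[x + 4, 1], [-1, x + 2]].

Expanding det(xI - A) along the first row:
det(xI - A) = + (x + 4)·det([[x + 2]]) - (1)·det([[-1]]).

Evaluating gives χ_A(x) = x^2 + 6x + 9 = (x + 3)^2.

χ_A(x) = (x + 3)^2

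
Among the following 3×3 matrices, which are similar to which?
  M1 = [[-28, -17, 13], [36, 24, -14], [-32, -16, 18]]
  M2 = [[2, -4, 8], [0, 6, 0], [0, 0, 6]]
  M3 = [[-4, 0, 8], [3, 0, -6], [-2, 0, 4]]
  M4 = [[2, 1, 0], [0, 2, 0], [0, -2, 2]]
4 classes: {M1}, {M2}, {M3}, {M4}

Characteristic polynomials: χ_{M1} = (x - 6)^2(x - 2), χ_{M2} = (x - 6)^2(x - 2), χ_{M3} = x^3, χ_{M4} = (x - 2)^3.

{M1}: invariant factors (x - 6)^2(x - 2).

{M2}: invariant factors x - 6, (x - 6)(x - 2).

{M3}: invariant factors x, x^2.

{M4}: invariant factors x - 2, (x - 2)^2.

Matrices are similar if and only if their invariant-factor lists agree; the partition into similarity classes is {M1}, {M2}, {M3}, {M4}.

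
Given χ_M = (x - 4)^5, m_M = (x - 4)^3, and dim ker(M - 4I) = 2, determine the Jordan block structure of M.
Jordan blocks: (4, 3), (4, 2)

λ = 4: algebraic multiplicity 5 (exponent in χ_M), largest block size 3 (exponent in m_M), 2 blocks (geometric multiplicity). These force block sizes [3, 2].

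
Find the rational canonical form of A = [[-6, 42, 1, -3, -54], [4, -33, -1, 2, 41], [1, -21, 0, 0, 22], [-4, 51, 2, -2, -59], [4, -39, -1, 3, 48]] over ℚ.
The invariant factors of A (the non-unit diagonal entries of the Smith normal form of xI - A over ℚ[x]) are (x - 3)(x - 1)^4, each dividing the next. The characteristic polynomial is their product, (x - 3)(x - 1)^4.

The rational canonical form is the block-diagonal matrix of companion matrices C(f_i):
R = [[0, 0, 0, 0, 3], [1, 0, 0, 0, -13], [0, 1, 0, 0, 22], [0, 0, 1, 0, -18], [0, 0, 0, 1, 7]].

R = [[0, 0, 0, 0, 3], [1, 0, 0, 0, -13], [0, 1, 0, 0, 22], [0, 0, 1, 0, -18], [0, 0, 0, 1, 7]]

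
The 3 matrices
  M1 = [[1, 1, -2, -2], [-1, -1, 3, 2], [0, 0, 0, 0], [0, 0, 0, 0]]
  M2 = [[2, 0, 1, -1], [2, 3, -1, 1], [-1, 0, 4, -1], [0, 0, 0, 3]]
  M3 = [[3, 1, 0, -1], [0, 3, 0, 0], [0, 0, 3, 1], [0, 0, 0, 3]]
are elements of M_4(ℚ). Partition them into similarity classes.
3 classes: {M1}, {M2}, {M3}

Characteristic polynomials: χ_{M1} = x^4, χ_{M2} = (x - 3)^4, χ_{M3} = (x - 3)^4.

{M1}: invariant factors x, x^3.

{M2}: invariant factors x - 3, (x - 3)^3.

{M3}: invariant factors (x - 3)^2, (x - 3)^2.

Matrices are similar if and only if their invariant-factor lists agree; the partition into similarity classes is {M1}, {M2}, {M3}.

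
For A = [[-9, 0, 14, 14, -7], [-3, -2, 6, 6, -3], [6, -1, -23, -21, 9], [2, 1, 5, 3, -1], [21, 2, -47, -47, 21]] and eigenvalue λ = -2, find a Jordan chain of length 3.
v_1 = [[-1, 0, 1, 0, 4]]^T, v_2 = [[-7, -3, 9, -1, 24]]^T, v_3 = [[-7, -3, 9, -1, 23]]^T

We seek v_1 ∈ ker((A + 2I)^3) \ ker((A + 2I)^2), then set v_{i+1} = (A + 2I) v_i.

One such chain is v_1 = [[-1, 0, 1, 0, 4]]^T, v_2 = [[-7, -3, 9, -1, 24]]^T, v_3 = [[-7, -3, 9, -1, 23]]^T. Check: (A + 2I) v_3 = [[0, 0, 0, 0, 0]]^T = 0.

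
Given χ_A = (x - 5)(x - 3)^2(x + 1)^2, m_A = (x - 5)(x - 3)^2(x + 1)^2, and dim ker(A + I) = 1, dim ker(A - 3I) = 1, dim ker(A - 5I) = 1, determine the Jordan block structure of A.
Jordan blocks: (-1, 2), (3, 2), (5, 1)

λ = -1: algebraic multiplicity 2 (exponent in χ_A), largest block size 2 (exponent in m_A), 1 block (geometric multiplicity). This forces block sizes [2].
λ = 3: algebraic multiplicity 2 (exponent in χ_A), largest block size 2 (exponent in m_A), 1 block (geometric multiplicity). This forces block sizes [2].
λ = 5: algebraic multiplicity 1 (exponent in χ_A), largest block size 1 (exponent in m_A), 1 block (geometric multiplicity). This forces block sizes [1].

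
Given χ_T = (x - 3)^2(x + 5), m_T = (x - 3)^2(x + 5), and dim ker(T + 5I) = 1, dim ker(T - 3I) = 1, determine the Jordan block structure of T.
Jordan blocks: (-5, 1), (3, 2)

λ = -5: algebraic multiplicity 1 (exponent in χ_T), largest block size 1 (exponent in m_T), 1 block (geometric multiplicity). This forces block sizes [1].
λ = 3: algebraic multiplicity 2 (exponent in χ_T), largest block size 2 (exponent in m_T), 1 block (geometric multiplicity). This forces block sizes [2].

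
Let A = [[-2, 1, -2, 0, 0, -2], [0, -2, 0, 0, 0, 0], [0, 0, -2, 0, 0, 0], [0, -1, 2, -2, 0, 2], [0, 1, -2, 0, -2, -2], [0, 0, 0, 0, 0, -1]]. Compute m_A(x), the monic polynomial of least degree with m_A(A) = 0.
The characteristic polynomial factors as (x + 1)(x + 2)^5. The minimal polynomial is ∏(x - λ)^{k_λ} where k_λ is the size of the largest Jordan block at λ.

For λ = -2: rank(A + 2I) = 2, and the largest Jordan block has size 2 (the smallest k with rank((A + 2I)^k) = rank((A + 2I)^(k+1))).
For λ = -1: rank(A + I) = 5, and the largest Jordan block has size 1 (the smallest k with rank((A + I)^k) = rank((A + I)^(k+1))).

So m_A(x) = (x + 1)(x + 2)^2.

m_A(x) = (x + 1)(x + 2)^2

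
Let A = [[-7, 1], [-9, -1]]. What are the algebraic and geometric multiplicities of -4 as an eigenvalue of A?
The characteristic polynomial is (x + 4)^2, so the factor x + 4 appears with exponent 2: the algebraic multiplicity is 2.

rank(A + 4I) = 1, so the eigenspace has dimension 2 - 1 = 1: the geometric multiplicity is 1.

Since 1 < 2, A is not diagonalizable.

algebraic multiplicity 2, geometric multiplicity 1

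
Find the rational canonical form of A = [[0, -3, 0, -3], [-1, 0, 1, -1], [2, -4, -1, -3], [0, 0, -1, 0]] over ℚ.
R = [[0, 0, 0, -3], [1, 0, 0, -1], [0, 1, 0, 2], [0, 0, 1, -1]]

The invariant factors of A (the non-unit diagonal entries of the Smith normal form of xI - A over ℚ[x]) are (x + 1)(x^3 - 2x + 3), each dividing the next. The characteristic polynomial is their product, (x + 1)(x^3 - 2x + 3).

The rational canonical form is the block-diagonal matrix of companion matrices C(f_i):
R = [[0, 0, 0, -3], [1, 0, 0, -1], [0, 1, 0, 2], [0, 0, 1, -1]].

Note the characteristic polynomial does not split into linear factors over ℚ, so A has no Jordan form over ℚ; the rational canonical form exists over any field.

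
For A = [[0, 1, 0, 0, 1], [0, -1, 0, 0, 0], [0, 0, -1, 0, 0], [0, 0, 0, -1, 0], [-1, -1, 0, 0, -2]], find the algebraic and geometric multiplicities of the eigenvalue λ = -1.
algebraic multiplicity 5, geometric multiplicity 4

The characteristic polynomial is (x + 1)^5, so the factor x + 1 appears with exponent 5: the algebraic multiplicity is 5.

rank(A + I) = 1, so the eigenspace has dimension 5 - 1 = 4: the geometric multiplicity is 4.

Since 4 < 5, A is not diagonalizable.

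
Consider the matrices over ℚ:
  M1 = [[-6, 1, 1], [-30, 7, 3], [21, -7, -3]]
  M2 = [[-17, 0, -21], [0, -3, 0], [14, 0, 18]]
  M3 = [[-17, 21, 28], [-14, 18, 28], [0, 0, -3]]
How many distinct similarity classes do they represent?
Characteristic polynomials: χ_{M1} = (x - 4)(x + 3)^2, χ_{M2} = (x - 4)(x + 3)^2, χ_{M3} = (x - 4)(x + 3)^2.

{M1}: invariant factors (x - 4)(x + 3)^2.

{M2, M3}: invariant factors x + 3, (x - 4)(x + 3).

Matrices are similar if and only if their invariant-factor lists agree; the partition into similarity classes is {M1}, {M2, M3}.

2 classes: {M1}, {M2, M3}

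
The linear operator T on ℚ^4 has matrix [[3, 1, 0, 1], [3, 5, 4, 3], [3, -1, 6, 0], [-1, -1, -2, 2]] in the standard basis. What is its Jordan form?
The characteristic polynomial is det(xI - A) = (x - 4)^4, so the eigenvalues are 4 (algebraic multiplicity 4).

For λ = 4: rank(A - 4I) = 2, rank((A - 4I)^2) = 1, rank((A - 4I)^3) = 0. The eigenspace has dimension 4 - 2 = 2, so there are 2 Jordan blocks; the rank sequence gives block sizes [3, 1].

Assembling the blocks gives the Jordan form J above.

J = [[4, 1, 0, 0], [0, 4, 1, 0], [0, 0, 4, 0], [0, 0, 0, 4]]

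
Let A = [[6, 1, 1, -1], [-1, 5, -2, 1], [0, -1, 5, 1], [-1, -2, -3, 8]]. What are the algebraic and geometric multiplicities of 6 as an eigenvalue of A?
The characteristic polynomial is (x - 6)^4, so the factor x - 6 appears with exponent 4: the algebraic multiplicity is 4.

rank(A - 6I) = 2, so the eigenspace has dimension 4 - 2 = 2: the geometric multiplicity is 2.

Since 2 < 4, A is not diagonalizable.

algebraic multiplicity 4, geometric multiplicity 2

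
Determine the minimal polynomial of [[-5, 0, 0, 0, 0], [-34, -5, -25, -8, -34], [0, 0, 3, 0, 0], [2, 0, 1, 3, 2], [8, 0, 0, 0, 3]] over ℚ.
m_A(x) = (x - 3)^2(x + 5)

The characteristic polynomial factors as (x - 3)^3(x + 5)^2. The minimal polynomial is ∏(x - λ)^{k_λ} where k_λ is the size of the largest Jordan block at λ.

For λ = -5: rank(A + 5I) = 3, and the largest Jordan block has size 1 (the smallest k with rank((A + 5I)^k) = rank((A + 5I)^(k+1))).
For λ = 3: rank(A - 3I) = 3, and the largest Jordan block has size 2 (the smallest k with rank((A - 3I)^k) = rank((A - 3I)^(k+1))).

So m_A(x) = (x - 3)^2(x + 5).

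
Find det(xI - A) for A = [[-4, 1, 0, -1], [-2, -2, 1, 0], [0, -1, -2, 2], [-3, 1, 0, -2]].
xI - A = [[x + 4, -1, 0, 1], [2, x + 2, -1, 0], [0, 1, x + 2, -2], [3, -1, 0, x + 2]].

Expanding det(xI - A) along the first row:
det(xI - A) = + (x + 4)·det([[x + 2, -1, 0], [1, x + 2, -2], [-1, 0, x + 2]]) - (-1)·det([[2, -1, 0], [0, x + 2, -2], [3, 0, x + 2]]) + (0)·det([[2, x + 2, 0], [0, 1, -2], [3, -1, x + 2]]) - (1)·det([[2, x + 2, -1], [0, 1, x + 2], [3, -1, 0]]).

Evaluating gives χ_A(x) = x^4 + 10x^3 + 36x^2 + 54x + 27 = (x + 1)(x + 3)^3.

χ_A(x) = (x + 1)(x + 3)^3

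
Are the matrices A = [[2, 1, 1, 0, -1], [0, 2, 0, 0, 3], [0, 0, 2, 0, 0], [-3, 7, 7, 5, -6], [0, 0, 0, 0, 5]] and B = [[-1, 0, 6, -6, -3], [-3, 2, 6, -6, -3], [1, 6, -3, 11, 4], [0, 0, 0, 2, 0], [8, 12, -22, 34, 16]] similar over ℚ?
Both have characteristic polynomial (x - 5)^2(x - 2)^3, but the minimal polynomial of A is (x - 5)^2(x - 2)^2 while the minimal polynomial of B is (x - 5)^2(x - 2). The minimal polynomial is a similarity invariant, so A and B are not similar.

No.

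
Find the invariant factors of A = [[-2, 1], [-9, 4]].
(x - 1)^2

The Jordan structure of A has elementary divisors (x - 1)^2. Arranging the block sizes at each eigenvalue in decreasing order and taking row products gives the invariant factors.

Invariant factors (smallest first, each dividing the next): (x - 1)^2.

Check: the last factor (x - 1)^2 is the minimal polynomial, and the product (x - 1)^2 is the characteristic polynomial.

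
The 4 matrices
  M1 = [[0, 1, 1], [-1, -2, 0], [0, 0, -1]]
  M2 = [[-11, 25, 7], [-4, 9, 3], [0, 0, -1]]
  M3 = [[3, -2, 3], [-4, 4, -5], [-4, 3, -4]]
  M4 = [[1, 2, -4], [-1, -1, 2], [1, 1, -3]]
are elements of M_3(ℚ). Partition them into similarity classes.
2 classes: {M1, M2, M4}, {M3}

Characteristic polynomials: χ_{M1} = (x + 1)^3, χ_{M2} = (x + 1)^3, χ_{M3} = (x - 1)^3, χ_{M4} = (x + 1)^3.

{M1, M2, M4}: invariant factors (x + 1)^3.

{M3}: invariant factors (x - 1)^3.

Matrices are similar if and only if their invariant-factor lists agree; the partition into similarity classes is {M1, M2, M4}, {M3}.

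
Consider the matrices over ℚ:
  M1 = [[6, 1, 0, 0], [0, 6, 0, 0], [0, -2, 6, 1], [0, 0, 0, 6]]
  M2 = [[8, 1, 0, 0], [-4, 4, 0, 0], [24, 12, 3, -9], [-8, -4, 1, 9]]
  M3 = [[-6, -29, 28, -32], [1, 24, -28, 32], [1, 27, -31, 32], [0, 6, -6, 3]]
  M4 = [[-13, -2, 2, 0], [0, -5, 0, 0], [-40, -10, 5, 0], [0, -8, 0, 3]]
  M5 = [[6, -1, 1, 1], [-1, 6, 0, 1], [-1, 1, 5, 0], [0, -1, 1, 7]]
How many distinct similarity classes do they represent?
3 classes: {M1, M2, M5}, {M3}, {M4}

Characteristic polynomials: χ_{M1} = (x - 6)^4, χ_{M2} = (x - 6)^4, χ_{M3} = (x - 3)(x + 3)(x + 5)^2, χ_{M4} = (x - 3)(x + 3)(x + 5)^2, χ_{M5} = (x - 6)^4.

{M1, M2, M5}: invariant factors (x - 6)^2, (x - 6)^2.

{M3}: invariant factors (x - 3)(x + 3)(x + 5)^2.

{M4}: invariant factors x + 5, (x - 3)(x + 3)(x + 5).

Matrices are similar if and only if their invariant-factor lists agree; the partition into similarity classes is {M1, M2, M5}, {M3}, {M4}.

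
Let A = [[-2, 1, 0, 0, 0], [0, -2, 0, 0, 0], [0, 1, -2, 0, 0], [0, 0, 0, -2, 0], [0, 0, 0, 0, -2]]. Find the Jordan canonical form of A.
J = [[-2, 1, 0, 0, 0], [0, -2, 0, 0, 0], [0, 0, -2, 0, 0], [0, 0, 0, -2, 0], [0, 0, 0, 0, -2]]

The characteristic polynomial is det(xI - A) = (x + 2)^5, so the eigenvalues are -2 (algebraic multiplicity 5).

For λ = -2: rank(A + 2I) = 1, rank((A + 2I)^2) = 0. The eigenspace has dimension 5 - 1 = 4, so there are 4 Jordan blocks; the rank sequence gives block sizes [2, 1, 1, 1].

Assembling the blocks gives the Jordan form J above.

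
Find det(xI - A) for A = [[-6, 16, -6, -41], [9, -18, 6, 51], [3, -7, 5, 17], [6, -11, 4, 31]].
xI - A = [[x + 6, -16, 6, 41], [-9, x + 18, -6, -51], [-3, 7, x - 5, -17], [-6, 11, -4, x - 31]].

Expanding det(xI - A) along the first row:
det(xI - A) = + (x + 6)·det([[x + 18, -6, -51], [7, x - 5, -17], [11, -4, x - 31]]) - (-16)·det([[-9, -6, -51], [-3, x - 5, -17], [-6, -4, x - 31]]) + (6)·det([[-9, x + 18, -51], [-3, 7, -17], [-6, 11, x - 31]]) - (41)·det([[-9, x + 18, -6], [-3, 7, x - 5], [-6, 11, -4]]).

Evaluating gives χ_A(x) = x^4 - 12x^3 + 54x^2 - 108x + 81 = (x - 3)^4.

χ_A(x) = (x - 3)^4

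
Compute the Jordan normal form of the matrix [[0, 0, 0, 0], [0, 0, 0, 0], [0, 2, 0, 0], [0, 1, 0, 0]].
The characteristic polynomial is det(xI - A) = x^4, so the eigenvalues are 0 (algebraic multiplicity 4).

For λ = 0: rank(A) = 1, rank(A^2) = 0. The eigenspace has dimension 4 - 1 = 3, so there are 3 Jordan blocks; the rank sequence gives block sizes [2, 1, 1].

Assembling the blocks gives the Jordan form J above.

J = [[0, 1, 0, 0], [0, 0, 0, 0], [0, 0, 0, 0], [0, 0, 0, 0]]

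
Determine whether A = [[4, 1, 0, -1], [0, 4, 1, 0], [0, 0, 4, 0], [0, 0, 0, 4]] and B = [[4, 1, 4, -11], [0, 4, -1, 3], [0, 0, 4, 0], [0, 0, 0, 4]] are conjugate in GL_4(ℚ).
Two matrices over a field are similar if and only if they have the same invariant factors.

Both A and B have characteristic polynomial (x - 4)^4 and minimal polynomial (x - 4)^3. Computing further, both have invariant factors x - 4, (x - 4)^3. Hence A and B are similar.

Yes.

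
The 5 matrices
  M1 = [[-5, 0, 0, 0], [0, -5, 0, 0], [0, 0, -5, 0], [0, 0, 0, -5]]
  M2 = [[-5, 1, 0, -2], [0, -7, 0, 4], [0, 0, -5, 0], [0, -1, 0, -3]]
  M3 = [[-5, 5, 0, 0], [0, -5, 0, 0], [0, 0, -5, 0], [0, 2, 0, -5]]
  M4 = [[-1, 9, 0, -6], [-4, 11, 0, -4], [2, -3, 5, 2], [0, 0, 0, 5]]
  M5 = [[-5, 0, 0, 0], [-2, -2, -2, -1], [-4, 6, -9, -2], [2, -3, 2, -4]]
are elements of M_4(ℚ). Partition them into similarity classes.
3 classes: {M1}, {M2, M3, M5}, {M4}

Characteristic polynomials: χ_{M1} = (x + 5)^4, χ_{M2} = (x + 5)^4, χ_{M3} = (x + 5)^4, χ_{M4} = (x - 5)^4, χ_{M5} = (x + 5)^4.

{M1}: invariant factors x + 5, x + 5, x + 5, x + 5.

{M2, M3, M5}: invariant factors x + 5, x + 5, (x + 5)^2.

{M4}: invariant factors x - 5, x - 5, (x - 5)^2.

Matrices are similar if and only if their invariant-factor lists agree; the partition into similarity classes is {M1}, {M2, M3, M5}, {M4}.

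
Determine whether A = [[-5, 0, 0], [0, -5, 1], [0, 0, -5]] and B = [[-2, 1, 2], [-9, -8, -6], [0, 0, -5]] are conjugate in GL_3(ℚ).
Two matrices over a field are similar if and only if they have the same invariant factors.

Both A and B have characteristic polynomial (x + 5)^3 and minimal polynomial (x + 5)^2. Computing further, both have invariant factors x + 5, (x + 5)^2. Hence A and B are similar.

Yes.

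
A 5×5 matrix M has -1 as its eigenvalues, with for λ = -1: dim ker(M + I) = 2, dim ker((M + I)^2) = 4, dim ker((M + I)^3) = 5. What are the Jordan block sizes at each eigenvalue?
Jordan blocks: (-1, 3), (-1, 2)

λ = -1: successive nullity increments [2, 2, 1] count blocks of size ≥ k; block sizes are [3, 2].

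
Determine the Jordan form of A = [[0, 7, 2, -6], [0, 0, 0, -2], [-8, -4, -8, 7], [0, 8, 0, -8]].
J = [[-4, 1, 0, 0], [0, -4, 0, 0], [0, 0, -4, 1], [0, 0, 0, -4]]

The characteristic polynomial is det(xI - A) = (x + 4)^4, so the eigenvalues are -4 (algebraic multiplicity 4).

For λ = -4: rank(A + 4I) = 2, rank((A + 4I)^2) = 0. The eigenspace has dimension 4 - 2 = 2, so there are 2 Jordan blocks; the rank sequence gives block sizes [2, 2].

Assembling the blocks gives the Jordan form J above.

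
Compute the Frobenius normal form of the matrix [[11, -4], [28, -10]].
The invariant factors of A (the non-unit diagonal entries of the Smith normal form of xI - A over ℚ[x]) are x^2 - x + 2, each dividing the next. The characteristic polynomial is their product, x^2 - x + 2.

The rational canonical form is the block-diagonal matrix of companion matrices C(f_i):
R = [[0, -2], [1, 1]].

Note the characteristic polynomial does not split into linear factors over ℚ, so A has no Jordan form over ℚ; the rational canonical form exists over any field.

R = [[0, -2], [1, 1]]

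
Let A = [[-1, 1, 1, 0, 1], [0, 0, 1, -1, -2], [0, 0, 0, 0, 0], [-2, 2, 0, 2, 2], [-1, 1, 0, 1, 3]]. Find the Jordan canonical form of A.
The characteristic polynomial is det(xI - A) = x^3(x - 2)^2, so the eigenvalues are 0 (algebraic multiplicity 3), 2 (algebraic multiplicity 2).

For λ = 0: rank(A) = 3, rank(A^2) = 2. The eigenspace has dimension 5 - 3 = 2, so there are 2 Jordan blocks; the rank sequence gives block sizes [2, 1].

For λ = 2: rank(A - 2I) = 4, rank((A - 2I)^2) = 3. The eigenspace has dimension 5 - 4 = 1, so there is 1 Jordan block; the rank sequence gives block sizes [2].

Assembling the blocks gives the Jordan form J above.

J = [[0, 1, 0, 0, 0], [0, 0, 0, 0, 0], [0, 0, 0, 0, 0], [0, 0, 0, 2, 1], [0, 0, 0, 0, 2]]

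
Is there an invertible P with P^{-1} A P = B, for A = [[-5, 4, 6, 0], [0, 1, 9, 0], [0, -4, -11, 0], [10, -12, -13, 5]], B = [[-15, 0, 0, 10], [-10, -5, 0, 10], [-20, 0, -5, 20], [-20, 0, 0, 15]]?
Both have characteristic polynomial (x - 5)(x + 5)^3, but the minimal polynomial of A is (x - 5)(x + 5)^2 while the minimal polynomial of B is (x - 5)(x + 5). The minimal polynomial is a similarity invariant, so A and B are not similar.

No.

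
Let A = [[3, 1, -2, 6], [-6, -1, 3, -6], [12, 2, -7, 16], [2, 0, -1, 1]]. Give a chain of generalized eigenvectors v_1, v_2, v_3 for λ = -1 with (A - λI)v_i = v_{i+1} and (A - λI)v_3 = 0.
We seek v_1 ∈ ker((A + I)^3) \ ker((A + I)^2), then set v_{i+1} = (A + I) v_i.

One such chain is v_1 = [[-1, 0, -1, 0]]^T, v_2 = [[-2, 3, -6, -1]]^T, v_3 = [[1, 0, 2, 0]]^T. Check: (A + I) v_3 = [[0, 0, 0, 0]]^T = 0.

v_1 = [[-1, 0, -1, 0]]^T, v_2 = [[-2, 3, -6, -1]]^T, v_3 = [[1, 0, 2, 0]]^T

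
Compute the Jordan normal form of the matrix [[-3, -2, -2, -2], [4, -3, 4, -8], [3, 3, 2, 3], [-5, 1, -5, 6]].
The characteristic polynomial is det(xI - A) = (x - 5)(x + 1)^3, so the eigenvalues are -1 (algebraic multiplicity 3), 5 (algebraic multiplicity 1).

For λ = -1: rank(A + I) = 2, rank((A + I)^2) = 1. The eigenspace has dimension 4 - 2 = 2, so there are 2 Jordan blocks; the rank sequence gives block sizes [2, 1].

For λ = 5: algebraic multiplicity 1 gives one 1×1 block.

Assembling the blocks gives the Jordan form J above.

J = [[-1, 1, 0, 0], [0, -1, 0, 0], [0, 0, -1, 0], [0, 0, 0, 5]]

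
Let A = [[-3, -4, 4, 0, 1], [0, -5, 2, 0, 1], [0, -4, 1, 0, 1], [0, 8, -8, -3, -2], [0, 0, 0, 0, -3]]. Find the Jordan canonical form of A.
J = [[-3, 1, 0, 0, 0], [0, -3, 0, 0, 0], [0, 0, -3, 0, 0], [0, 0, 0, -3, 0], [0, 0, 0, 0, -1]]

The characteristic polynomial is det(xI - A) = (x + 1)(x + 3)^4, so the eigenvalues are -3 (algebraic multiplicity 4), -1 (algebraic multiplicity 1).

For λ = -3: rank(A + 3I) = 2, rank((A + 3I)^2) = 1. The eigenspace has dimension 5 - 2 = 3, so there are 3 Jordan blocks; the rank sequence gives block sizes [2, 1, 1].

For λ = -1: algebraic multiplicity 1 gives one 1×1 block.

Assembling the blocks gives the Jordan form J above.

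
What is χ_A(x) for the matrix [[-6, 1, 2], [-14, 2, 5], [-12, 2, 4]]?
xI - A = [[x + 6, -1, -2], [14, x - 2, -5], [12, -2, x - 4]].

Expanding det(xI - A) along the first row:
det(xI - A) = + (x + 6)·det([[x - 2, -5], [-2, x - 4]]) - (-1)·det([[14, -5], [12, x - 4]]) + (-2)·det([[14, x - 2], [12, -2]]).

Evaluating gives χ_A(x) = x^3.

χ_A(x) = x^3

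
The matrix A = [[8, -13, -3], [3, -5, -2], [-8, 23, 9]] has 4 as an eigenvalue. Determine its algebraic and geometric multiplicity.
algebraic multiplicity 3, geometric multiplicity 1

The characteristic polynomial is (x - 4)^3, so the factor x - 4 appears with exponent 3: the algebraic multiplicity is 3.

rank(A - 4I) = 2, so the eigenspace has dimension 3 - 2 = 1: the geometric multiplicity is 1.

Since 1 < 3, A is not diagonalizable.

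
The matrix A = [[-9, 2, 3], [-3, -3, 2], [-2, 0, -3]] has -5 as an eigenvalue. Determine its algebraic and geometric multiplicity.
algebraic multiplicity 3, geometric multiplicity 1

The characteristic polynomial is (x + 5)^3, so the factor x + 5 appears with exponent 3: the algebraic multiplicity is 3.

rank(A + 5I) = 2, so the eigenspace has dimension 3 - 2 = 1: the geometric multiplicity is 1.

Since 1 < 3, A is not diagonalizable.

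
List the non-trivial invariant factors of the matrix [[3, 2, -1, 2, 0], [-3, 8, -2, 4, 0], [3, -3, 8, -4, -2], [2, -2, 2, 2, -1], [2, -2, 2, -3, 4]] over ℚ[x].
(x - 5)^2, (x - 5)^3

The Jordan structure of A has elementary divisors (x - 5)^3, (x - 5)^2. Arranging the block sizes at each eigenvalue in decreasing order and taking row products gives the invariant factors.

Invariant factors (smallest first, each dividing the next): (x - 5)^2, (x - 5)^3.

Check: the last factor (x - 5)^3 is the minimal polynomial, and the product (x - 5)^5 is the characteristic polynomial.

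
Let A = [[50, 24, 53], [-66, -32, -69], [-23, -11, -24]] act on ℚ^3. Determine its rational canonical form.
The invariant factors of A (the non-unit diagonal entries of the Smith normal form of xI - A over ℚ[x]) are (x + 2)^3, each dividing the next. The characteristic polynomial is their product, (x + 2)^3.

The rational canonical form is the block-diagonal matrix of companion matrices C(f_i):
R = [[0, 0, -8], [1, 0, -12], [0, 1, -6]].

R = [[0, 0, -8], [1, 0, -12], [0, 1, -6]]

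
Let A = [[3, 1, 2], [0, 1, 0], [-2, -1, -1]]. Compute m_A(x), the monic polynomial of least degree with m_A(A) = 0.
The characteristic polynomial factors as (x - 1)^3. The minimal polynomial is ∏(x - λ)^{k_λ} where k_λ is the size of the largest Jordan block at λ.

For λ = 1: rank(A - I) = 1, and the largest Jordan block has size 2 (the smallest k with rank((A - I)^k) = rank((A - I)^(k+1))).

So m_A(x) = (x - 1)^2.

m_A(x) = (x - 1)^2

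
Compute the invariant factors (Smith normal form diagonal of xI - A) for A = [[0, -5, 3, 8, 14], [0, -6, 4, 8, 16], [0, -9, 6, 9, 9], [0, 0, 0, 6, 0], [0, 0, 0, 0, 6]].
x - 6, x^3(x - 6)

The Jordan structure of A has elementary divisors x^3, (x - 6), (x - 6). Arranging the block sizes at each eigenvalue in decreasing order and taking row products gives the invariant factors.

Invariant factors (smallest first, each dividing the next): x - 6, x^3(x - 6).

Check: the last factor x^3(x - 6) is the minimal polynomial, and the product x^3(x - 6)^2 is the characteristic polynomial.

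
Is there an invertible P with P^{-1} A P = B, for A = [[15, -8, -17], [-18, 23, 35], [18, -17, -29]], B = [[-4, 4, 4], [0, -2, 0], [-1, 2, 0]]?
No.

trace(A) = 9 but trace(B) = -6. The trace is a similarity invariant, so A and B are not similar.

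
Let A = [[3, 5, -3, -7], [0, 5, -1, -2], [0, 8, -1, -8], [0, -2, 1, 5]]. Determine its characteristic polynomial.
χ_A(x) = (x - 3)^4

xI - A = [[x - 3, -5, 3, 7], [0, x - 5, 1, 2], [0, -8, x + 1, 8], [0, 2, -1, x - 5]].

Expanding det(xI - A) along the first row:
det(xI - A) = + (x - 3)·det([[x - 5, 1, 2], [-8, x + 1, 8], [2, -1, x - 5]]) - (-5)·det([[0, 1, 2], [0, x + 1, 8], [0, -1, x - 5]]) + (3)·det([[0, x - 5, 2], [0, -8, 8], [0, 2, x - 5]]) - (7)·det([[0, x - 5, 1], [0, -8, x + 1], [0, 2, -1]]).

Evaluating gives χ_A(x) = x^4 - 12x^3 + 54x^2 - 108x + 81 = (x - 3)^4.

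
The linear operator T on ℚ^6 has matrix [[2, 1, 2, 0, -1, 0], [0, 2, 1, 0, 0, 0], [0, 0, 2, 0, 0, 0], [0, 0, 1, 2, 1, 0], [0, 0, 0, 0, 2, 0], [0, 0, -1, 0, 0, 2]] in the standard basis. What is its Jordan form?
J = [[2, 1, 0, 0, 0, 0], [0, 2, 1, 0, 0, 0], [0, 0, 2, 0, 0, 0], [0, 0, 0, 2, 1, 0], [0, 0, 0, 0, 2, 0], [0, 0, 0, 0, 0, 2]]

The characteristic polynomial is det(xI - A) = (x - 2)^6, so the eigenvalues are 2 (algebraic multiplicity 6).

For λ = 2: rank(A - 2I) = 3, rank((A - 2I)^2) = 1, rank((A - 2I)^3) = 0. The eigenspace has dimension 6 - 3 = 3, so there are 3 Jordan blocks; the rank sequence gives block sizes [3, 2, 1].

Assembling the blocks gives the Jordan form J above.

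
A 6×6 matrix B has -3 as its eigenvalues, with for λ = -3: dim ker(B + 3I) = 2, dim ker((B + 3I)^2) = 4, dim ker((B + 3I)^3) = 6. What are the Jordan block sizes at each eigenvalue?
λ = -3: successive nullity increments [2, 2, 2] count blocks of size ≥ k; block sizes are [3, 3].

Jordan blocks: (-3, 3), (-3, 3)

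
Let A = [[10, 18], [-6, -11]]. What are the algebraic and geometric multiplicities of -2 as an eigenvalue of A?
The characteristic polynomial is (x - 1)(x + 2), so the factor x + 2 appears with exponent 1: the algebraic multiplicity is 1.

rank(A + 2I) = 1, so the eigenspace has dimension 2 - 1 = 1: the geometric multiplicity is 1.

algebraic multiplicity 1, geometric multiplicity 1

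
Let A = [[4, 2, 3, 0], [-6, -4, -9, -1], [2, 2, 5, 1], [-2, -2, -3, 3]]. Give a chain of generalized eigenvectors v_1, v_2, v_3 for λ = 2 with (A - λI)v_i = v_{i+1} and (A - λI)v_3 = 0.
v_1 = [[0, -6, 4, 1]]^T, v_2 = [[0, -1, 1, 1]]^T, v_3 = [[1, -4, 2, 0]]^T

We seek v_1 ∈ ker((A - 2I)^3) \ ker((A - 2I)^2), then set v_{i+1} = (A - 2I) v_i.

One such chain is v_1 = [[0, -6, 4, 1]]^T, v_2 = [[0, -1, 1, 1]]^T, v_3 = [[1, -4, 2, 0]]^T. Check: (A - 2I) v_3 = [[0, 0, 0, 0]]^T = 0.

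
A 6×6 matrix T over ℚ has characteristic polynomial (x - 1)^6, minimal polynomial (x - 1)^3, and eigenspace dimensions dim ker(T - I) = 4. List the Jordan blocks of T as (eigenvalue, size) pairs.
Jordan blocks: (1, 3), (1, 1), (1, 1), (1, 1)

λ = 1: algebraic multiplicity 6 (exponent in χ_T), largest block size 3 (exponent in m_T), 4 blocks (geometric multiplicity). These force block sizes [3, 1, 1, 1].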